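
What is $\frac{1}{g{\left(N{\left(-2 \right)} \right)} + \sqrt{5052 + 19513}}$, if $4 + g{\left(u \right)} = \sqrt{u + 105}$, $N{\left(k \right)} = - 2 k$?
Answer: $\frac{1}{-4 + \sqrt{109} + 17 \sqrt{85}} \approx 0.0061285$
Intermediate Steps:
$g{\left(u \right)} = -4 + \sqrt{105 + u}$ ($g{\left(u \right)} = -4 + \sqrt{u + 105} = -4 + \sqrt{105 + u}$)
$\frac{1}{g{\left(N{\left(-2 \right)} \right)} + \sqrt{5052 + 19513}} = \frac{1}{\left(-4 + \sqrt{105 - -4}\right) + \sqrt{5052 + 19513}} = \frac{1}{\left(-4 + \sqrt{105 + 4}\right) + \sqrt{24565}} = \frac{1}{\left(-4 + \sqrt{109}\right) + 17 \sqrt{85}} = \frac{1}{-4 + \sqrt{109} + 17 \sqrt{85}}$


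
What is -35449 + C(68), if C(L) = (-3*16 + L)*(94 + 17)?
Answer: -33229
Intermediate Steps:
C(L) = -5328 + 111*L (C(L) = (-48 + L)*111 = -5328 + 111*L)
-35449 + C(68) = -35449 + (-5328 + 111*68) = -35449 + (-5328 + 7548) = -35449 + 2220 = -33229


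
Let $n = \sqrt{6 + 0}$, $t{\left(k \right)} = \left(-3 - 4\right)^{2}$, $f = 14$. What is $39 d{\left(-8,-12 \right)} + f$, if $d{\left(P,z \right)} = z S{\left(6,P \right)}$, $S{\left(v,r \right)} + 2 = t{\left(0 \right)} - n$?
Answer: $-21982 + 468 \sqrt{6} \approx -20836.0$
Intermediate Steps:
$t{\left(k \right)} = 49$ ($t{\left(k \right)} = \left(-7\right)^{2} = 49$)
$n = \sqrt{6} \approx 2.4495$
$S{\left(v,r \right)} = 47 - \sqrt{6}$ ($S{\left(v,r \right)} = -2 + \left(49 - \sqrt{6}\right) = 47 - \sqrt{6}$)
$d{\left(P,z \right)} = z \left(47 - \sqrt{6}\right)$
$39 d{\left(-8,-12 \right)} + f = 39 \left(- 12 \left(47 - \sqrt{6}\right)\right) + 14 = 39 \left(-564 + 12 \sqrt{6}\right) + 14 = \left(-21996 + 468 \sqrt{6}\right) + 14 = -21982 + 468 \sqrt{6}$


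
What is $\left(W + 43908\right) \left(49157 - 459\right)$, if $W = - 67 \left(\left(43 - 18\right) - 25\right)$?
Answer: $2138231784$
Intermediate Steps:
$W = 0$ ($W = - 67 \left(25 - 25\right) = \left(-67\right) 0 = 0$)
$\left(W + 43908\right) \left(49157 - 459\right) = \left(0 + 43908\right) \left(49157 - 459\right) = 43908 \cdot 48698 = 2138231784$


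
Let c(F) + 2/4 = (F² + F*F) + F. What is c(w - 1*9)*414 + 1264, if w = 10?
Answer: 2299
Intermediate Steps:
c(F) = -½ + F + 2*F² (c(F) = -½ + ((F² + F*F) + F) = -½ + ((F² + F²) + F) = -½ + (2*F² + F) = -½ + (F + 2*F²) = -½ + F + 2*F²)
c(w - 1*9)*414 + 1264 = (-½ + (10 - 1*9) + 2*(10 - 1*9)²)*414 + 1264 = (-½ + (10 - 9) + 2*(10 - 9)²)*414 + 1264 = (-½ + 1 + 2*1²)*414 + 1264 = (-½ + 1 + 2*1)*414 + 1264 = (-½ + 1 + 2)*414 + 1264 = (5/2)*414 + 1264 = 1035 + 1264 = 2299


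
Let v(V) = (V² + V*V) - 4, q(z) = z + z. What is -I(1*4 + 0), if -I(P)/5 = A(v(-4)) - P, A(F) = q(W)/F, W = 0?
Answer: -20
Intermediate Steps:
q(z) = 2*z
v(V) = -4 + 2*V² (v(V) = (V² + V²) - 4 = 2*V² - 4 = -4 + 2*V²)
A(F) = 0 (A(F) = (2*0)/F = 0/F = 0)
I(P) = 5*P (I(P) = -5*(0 - P) = -(-5)*P = 5*P)
-I(1*4 + 0) = -5*(1*4 + 0) = -5*(4 + 0) = -5*4 = -1*20 = -20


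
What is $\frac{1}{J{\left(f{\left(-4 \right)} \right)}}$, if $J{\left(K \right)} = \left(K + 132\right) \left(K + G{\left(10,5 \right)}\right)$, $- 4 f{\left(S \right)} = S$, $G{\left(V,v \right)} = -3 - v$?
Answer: $- \frac{1}{931} \approx -0.0010741$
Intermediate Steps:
$f{\left(S \right)} = - \frac{S}{4}$
$J{\left(K \right)} = \left(-8 + K\right) \left(132 + K\right)$ ($J{\left(K \right)} = \left(K + 132\right) \left(K - 8\right) = \left(132 + K\right) \left(K - 8\right) = \left(132 + K\right) \left(-8 + K\right) = \left(-8 + K\right) \left(132 + K\right)$)
$\frac{1}{J{\left(f{\left(-4 \right)} \right)}} = \frac{1}{-1056 + \left(\left(- \frac{1}{4}\right) \left(-4\right)\right)^{2} + 124 \left(\left(- \frac{1}{4}\right) \left(-4\right)\right)} = \frac{1}{-1056 + 1^{2} + 124 \cdot 1} = \frac{1}{-1056 + 1 + 124} = \frac{1}{-931} = - \frac{1}{931}$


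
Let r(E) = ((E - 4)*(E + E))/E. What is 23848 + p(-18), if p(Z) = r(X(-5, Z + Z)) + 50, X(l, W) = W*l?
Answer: 24250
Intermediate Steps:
r(E) = -8 + 2*E (r(E) = ((-4 + E)*(2*E))/E = (2*E*(-4 + E))/E = -8 + 2*E)
p(Z) = 42 - 20*Z (p(Z) = (-8 + 2*((Z + Z)*(-5))) + 50 = (-8 + 2*((2*Z)*(-5))) + 50 = (-8 + 2*(-10*Z)) + 50 = (-8 - 20*Z) + 50 = 42 - 20*Z)
23848 + p(-18) = 23848 + (42 - 20*(-18)) = 23848 + (42 + 360) = 23848 + 402 = 24250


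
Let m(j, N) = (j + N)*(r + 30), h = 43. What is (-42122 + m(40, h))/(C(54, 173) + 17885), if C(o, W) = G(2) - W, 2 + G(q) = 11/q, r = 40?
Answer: -72624/35431 ≈ -2.0497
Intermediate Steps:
G(q) = -2 + 11/q
m(j, N) = 70*N + 70*j (m(j, N) = (j + N)*(40 + 30) = (N + j)*70 = 70*N + 70*j)
C(o, W) = 7/2 - W (C(o, W) = (-2 + 11/2) - W = 7/2 - W)
(-42122 + m(40, h))/(C(54, 173) + 17885) = (-42122 + (70*43 + 70*40))/((7/2 - 1*173) + 17885) = (-42122 + (3010 + 2800))/((7/2 - 173) + 17885) = (-42122 + 5810)/(-339/2 + 17885) = -36312/35431/2 = -36312*2/35431 = -72624/35431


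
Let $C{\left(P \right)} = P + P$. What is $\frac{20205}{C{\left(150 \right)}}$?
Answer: $\frac{1347}{20} \approx 67.35$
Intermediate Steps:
$C{\left(P \right)} = 2 P$
$\frac{20205}{C{\left(150 \right)}} = \frac{20205}{2 \cdot 150} = \frac{20205}{300} = 20205 \cdot \frac{1}{300} = \frac{1347}{20}$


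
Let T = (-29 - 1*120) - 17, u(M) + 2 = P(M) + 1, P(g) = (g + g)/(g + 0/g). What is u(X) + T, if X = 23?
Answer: -165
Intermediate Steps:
P(g) = 2 (P(g) = (2*g)/(g + 0) = (2*g)/g = 2)
u(M) = 1 (u(M) = -2 + (2 + 1) = -2 + 3 = 1)
T = -166 (T = (-29 - 120) - 17 = -149 - 17 = -166)
u(X) + T = 1 - 166 = -165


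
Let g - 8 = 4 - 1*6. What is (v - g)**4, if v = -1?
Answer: 2401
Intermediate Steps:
g = 6 (g = 8 + (4 - 1*6) = 8 + (4 - 6) = 8 - 2 = 6)
(v - g)**4 = (-1 - 1*6)**4 = (-1 - 6)**4 = (-7)**4 = 2401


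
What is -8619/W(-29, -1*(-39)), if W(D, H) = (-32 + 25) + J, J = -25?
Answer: 8619/32 ≈ 269.34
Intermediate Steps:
W(D, H) = -32 (W(D, H) = (-32 + 25) - 25 = -7 - 25 = -32)
-8619/W(-29, -1*(-39)) = -8619/(-32) = -8619*(-1/32) = 8619/32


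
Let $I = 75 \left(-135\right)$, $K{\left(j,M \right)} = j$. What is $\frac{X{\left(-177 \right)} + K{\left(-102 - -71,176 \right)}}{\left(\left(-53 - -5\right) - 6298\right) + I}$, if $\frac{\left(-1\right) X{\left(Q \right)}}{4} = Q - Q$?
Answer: $\frac{31}{16471} \approx 0.0018821$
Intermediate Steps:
$I = -10125$
$X{\left(Q \right)} = 0$ ($X{\left(Q \right)} = - 4 \left(Q - Q\right) = \left(-4\right) 0 = 0$)
$\frac{X{\left(-177 \right)} + K{\left(-102 - -71,176 \right)}}{\left(\left(-53 - -5\right) - 6298\right) + I} = \frac{0 - 31}{\left(\left(-53 - -5\right) - 6298\right) - 10125} = \frac{0 + \left(-102 + 71\right)}{\left(\left(-53 + 5\right) - 6298\right) - 10125} = \frac{0 - 31}{\left(-48 - 6298\right) - 10125} = - \frac{31}{-6346 - 10125} = - \frac{31}{-16471} = \left(-31\right) \left(- \frac{1}{16471}\right) = \frac{31}{16471}$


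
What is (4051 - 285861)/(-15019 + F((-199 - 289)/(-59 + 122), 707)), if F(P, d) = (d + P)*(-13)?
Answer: 8877015/759443 ≈ 11.689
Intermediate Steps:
F(P, d) = -13*P - 13*d (F(P, d) = (P + d)*(-13) = -13*P - 13*d)
(4051 - 285861)/(-15019 + F((-199 - 289)/(-59 + 122), 707)) = (4051 - 285861)/(-15019 + (-13*(-199 - 289)/(-59 + 122) - 13*707)) = -281810/(-15019 + (-(-6344)/63 - 9191)) = -281810/(-15019 + (-13*(-488/63) - 9191)) = -281810/(-15019 + (6344/63 - 9191)) = -281810/(-15019 - 572689/63) = -281810/(-1518886/63) = -281810*(-63/1518886) = 8877015/759443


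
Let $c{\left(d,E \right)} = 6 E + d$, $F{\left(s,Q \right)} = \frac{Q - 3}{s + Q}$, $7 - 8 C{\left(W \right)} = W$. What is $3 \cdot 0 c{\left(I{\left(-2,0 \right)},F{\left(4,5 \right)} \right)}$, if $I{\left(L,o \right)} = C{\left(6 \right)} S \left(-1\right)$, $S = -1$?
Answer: $0$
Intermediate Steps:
$C{\left(W \right)} = \frac{7}{8} - \frac{W}{8}$
$I{\left(L,o \right)} = \frac{1}{8}$ ($I{\left(L,o \right)} = \left(\frac{7}{8} - \frac{3}{4}\right) \left(-1\right) \left(-1\right) = \frac{1}{8} \left(-1\right) \left(-1\right) = \left(- \frac{1}{8}\right) \left(-1\right) = \frac{1}{8}$)
$F{\left(s,Q \right)} = \frac{-3 + Q}{Q + s}$
$c{\left(d,E \right)} = d + 6 E$
$3 \cdot 0 c{\left(I{\left(-2,0 \right)},F{\left(4,5 \right)} \right)} = 3 \cdot 0 \left(\frac{1}{8} + 6 \frac{-3 + 5}{5 + 4}\right) = 0 \left(\frac{1}{8} + 6 \cdot \frac{1}{9} \cdot 2\right) = 0 \left(\frac{1}{8} + 6 \cdot \frac{2}{9}\right) = 0 \left(\frac{1}{8} + \frac{4}{3}\right) = 0 \cdot \frac{35}{24} = 0$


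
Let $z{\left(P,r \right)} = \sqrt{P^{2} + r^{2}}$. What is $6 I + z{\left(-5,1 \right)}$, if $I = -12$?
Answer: $-72 + \sqrt{26} \approx -66.901$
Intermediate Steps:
$6 I + z{\left(-5,1 \right)} = 6 \left(-12\right) + \sqrt{\left(-5\right)^{2} + 1^{2}} = -72 + \sqrt{25 + 1} = -72 + \sqrt{26}$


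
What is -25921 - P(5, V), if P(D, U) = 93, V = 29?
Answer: -26014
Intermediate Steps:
-25921 - P(5, V) = -25921 - 1*93 = -25921 - 93 = -26014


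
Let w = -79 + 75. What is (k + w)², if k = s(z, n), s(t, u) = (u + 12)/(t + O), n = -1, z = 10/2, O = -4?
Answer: 49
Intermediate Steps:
z = 5 (z = 10*(½) = 5)
s(t, u) = (12 + u)/(-4 + t) (s(t, u) = (u + 12)/(t - 4) = (12 + u)/(-4 + t))
w = -4
k = 11 (k = (12 - 1)/(-4 + 5) = 11/1 = 1*11 = 11)
(k + w)² = (11 - 4)² = 7² = 49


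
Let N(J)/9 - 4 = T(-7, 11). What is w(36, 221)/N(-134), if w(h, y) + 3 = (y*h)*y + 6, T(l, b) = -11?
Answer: -586093/21 ≈ -27909.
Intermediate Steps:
N(J) = -63 (N(J) = 36 + 9*(-11) = 36 - 99 = -63)
w(h, y) = 3 + h*y**2 (w(h, y) = -3 + ((y*h)*y + 6) = -3 + ((h*y)*y + 6) = -3 + (h*y**2 + 6) = -3 + (6 + h*y**2) = 3 + h*y**2)
w(36, 221)/N(-134) = (3 + 36*221**2)/(-63) = (3 + 36*48841)*(-1/63) = (3 + 1758276)*(-1/63) = 1758279*(-1/63) = -586093/21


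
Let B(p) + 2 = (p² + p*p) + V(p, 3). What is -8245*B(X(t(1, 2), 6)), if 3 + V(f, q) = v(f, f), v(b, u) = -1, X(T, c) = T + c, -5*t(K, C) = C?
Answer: -2338282/5 ≈ -4.6766e+5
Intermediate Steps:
t(K, C) = -C/5
V(f, q) = -4 (V(f, q) = -3 - 1 = -4)
B(p) = -6 + 2*p² (B(p) = -2 + ((p² + p*p) - 4) = -2 + ((p² + p²) - 4) = -2 + (2*p² - 4) = -2 + (-4 + 2*p²) = -6 + 2*p²)
-8245*B(X(t(1, 2), 6)) = -8245*(-6 + 2*(-⅕*2 + 6)²) = -8245*(-6 + 2*(-⅖ + 6)²) = -8245*(-6 + 2*(28/5)²) = -8245*(-6 + 2*(784/25)) = -8245*(-6 + 1568/25) = -8245*1418/25 = -2338282/5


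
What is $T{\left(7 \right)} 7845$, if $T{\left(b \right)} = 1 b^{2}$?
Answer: $384405$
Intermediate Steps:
$T{\left(b \right)} = b^{2}$
$T{\left(7 \right)} 7845 = 7^{2} \cdot 7845 = 49 \cdot 7845 = 384405$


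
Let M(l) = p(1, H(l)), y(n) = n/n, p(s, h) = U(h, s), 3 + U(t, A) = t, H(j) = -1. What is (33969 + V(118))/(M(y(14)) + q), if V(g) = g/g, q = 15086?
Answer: 16985/7541 ≈ 2.2524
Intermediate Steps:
U(t, A) = -3 + t
V(g) = 1
p(s, h) = -3 + h
y(n) = 1
M(l) = -4 (M(l) = -3 - 1 = -4)
(33969 + V(118))/(M(y(14)) + q) = (33969 + 1)/(-4 + 15086) = 33970/15082 = 33970*(1/15082) = 16985/7541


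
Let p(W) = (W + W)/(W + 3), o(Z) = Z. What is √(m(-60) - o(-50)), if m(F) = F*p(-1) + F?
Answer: 5*√2 ≈ 7.0711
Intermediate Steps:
p(W) = 2*W/(3 + W) (p(W) = (2*W)/(3 + W) = 2*W/(3 + W))
m(F) = 0 (m(F) = F*(2*(-1)/(3 - 1)) + F = F*(2*(-1)/2) + F = F*(2*(-1)*(½)) + F = F*(-1) + F = -F + F = 0)
√(m(-60) - o(-50)) = √(0 - 1*(-50)) = √(0 + 50) = √50 = 5*√2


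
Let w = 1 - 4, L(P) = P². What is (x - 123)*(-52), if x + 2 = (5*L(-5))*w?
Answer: 26000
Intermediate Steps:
w = -3
x = -377 (x = -2 + (5*(-5)²)*(-3) = -2 + (5*25)*(-3) = -2 + 125*(-3) = -2 - 375 = -377)
(x - 123)*(-52) = (-377 - 123)*(-52) = -500*(-52) = 26000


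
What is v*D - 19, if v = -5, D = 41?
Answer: -224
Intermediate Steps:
v*D - 19 = -5*41 - 19 = -205 - 19 = -224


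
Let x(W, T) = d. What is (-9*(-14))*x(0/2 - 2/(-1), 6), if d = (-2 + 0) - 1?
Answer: -378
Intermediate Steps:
d = -3 (d = -2 - 1 = -3)
x(W, T) = -3
(-9*(-14))*x(0/2 - 2/(-1), 6) = -9*(-14)*(-3) = 126*(-3) = -378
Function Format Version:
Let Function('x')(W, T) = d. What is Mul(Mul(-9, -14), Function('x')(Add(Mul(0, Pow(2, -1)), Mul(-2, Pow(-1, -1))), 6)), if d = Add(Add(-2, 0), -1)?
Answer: -378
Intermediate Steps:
d = -3 (d = Add(-2, -1) = -3)
Function('x')(W, T) = -3
Mul(Mul(-9, -14), Function('x')(Add(Mul(0, Pow(2, -1)), Mul(-2, Pow(-1, -1))), 6)) = Mul(Mul(-9, -14), -3) = Mul(126, -3) = -378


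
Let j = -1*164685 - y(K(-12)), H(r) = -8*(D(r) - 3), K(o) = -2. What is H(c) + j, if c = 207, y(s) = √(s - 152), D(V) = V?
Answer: -166317 - I*√154 ≈ -1.6632e+5 - 12.41*I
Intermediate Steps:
y(s) = √(-152 + s)
H(r) = 24 - 8*r (H(r) = -8*(r - 3) = -8*(-3 + r) = 24 - 8*r)
j = -164685 - I*√154 (j = -1*164685 - √(-152 - 2) = -164685 - √(-154) = -164685 - I*√154 ≈ -1.6469e+5 - 12.41*I)
H(c) + j = (24 - 8*207) + (-164685 - I*√154) = (24 - 1656) + (-164685 - I*√154) = -1632 + (-164685 - I*√154) = -166317 - I*√154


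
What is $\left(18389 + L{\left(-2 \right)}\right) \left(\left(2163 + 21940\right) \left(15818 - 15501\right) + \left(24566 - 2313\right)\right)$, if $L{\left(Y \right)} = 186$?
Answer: $142338441800$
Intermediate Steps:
$\left(18389 + L{\left(-2 \right)}\right) \left(\left(2163 + 21940\right) \left(15818 - 15501\right) + \left(24566 - 2313\right)\right) = \left(18389 + 186\right) \left(\left(2163 + 21940\right) \left(15818 - 15501\right) + \left(24566 - 2313\right)\right) = 18575 \left(24103 \cdot 317 + 22253\right) = 18575 \left(7640651 + 22253\right) = 18575 \cdot 7662904 = 142338441800$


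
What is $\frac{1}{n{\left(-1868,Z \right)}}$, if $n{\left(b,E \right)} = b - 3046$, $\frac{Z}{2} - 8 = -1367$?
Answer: $- \frac{1}{4914} \approx -0.0002035$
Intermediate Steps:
$Z = -2718$ ($Z = 16 + 2 \left(-1367\right) = 16 - 2734 = -2718$)
$n{\left(b,E \right)} = -3046 + b$
$\frac{1}{n{\left(-1868,Z \right)}} = \frac{1}{-3046 - 1868} = \frac{1}{-4914} = - \frac{1}{4914}$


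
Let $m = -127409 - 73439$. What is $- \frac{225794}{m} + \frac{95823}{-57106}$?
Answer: $- \frac{226845205}{409629496} \approx -0.55378$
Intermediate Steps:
$m = -200848$
$- \frac{225794}{m} + \frac{95823}{-57106} = - \frac{225794}{-200848} + \frac{95823}{-57106} = \left(-225794\right) \left(- \frac{1}{200848}\right) + 95823 \left(- \frac{1}{57106}\right) = \frac{112897}{100424} - \frac{13689}{8158} = - \frac{226845205}{409629496}$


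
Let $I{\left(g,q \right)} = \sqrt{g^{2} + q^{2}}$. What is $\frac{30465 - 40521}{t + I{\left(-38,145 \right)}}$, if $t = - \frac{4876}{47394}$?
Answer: $- \frac{580968164016}{12617411776577} - \frac{5646924767304 \sqrt{22469}}{12617411776577} \approx -67.132$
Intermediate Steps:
$t = - \frac{2438}{23697}$ ($t = \left(-4876\right) \frac{1}{47394} = - \frac{2438}{23697} \approx -0.10288$)
$\frac{30465 - 40521}{t + I{\left(-38,145 \right)}} = \frac{30465 - 40521}{- \frac{2438}{23697} + \sqrt{\left(-38\right)^{2} + 145^{2}}} = - \frac{10056}{- \frac{2438}{23697} + \sqrt{1444 + 21025}} = - \frac{10056}{- \frac{2438}{23697} + \sqrt{22469}}$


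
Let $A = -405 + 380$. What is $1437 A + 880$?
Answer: $-35045$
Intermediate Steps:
$A = -25$
$1437 A + 880 = 1437 \left(-25\right) + 880 = -35925 + 880 = -35045$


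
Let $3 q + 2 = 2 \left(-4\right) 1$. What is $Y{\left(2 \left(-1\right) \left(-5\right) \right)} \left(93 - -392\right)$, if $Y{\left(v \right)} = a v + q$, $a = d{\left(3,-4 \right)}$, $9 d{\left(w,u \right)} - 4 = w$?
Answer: $\frac{19400}{9} \approx 2155.6$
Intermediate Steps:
$d{\left(w,u \right)} = \frac{4}{9} + \frac{w}{9}$
$a = \frac{7}{9}$ ($a = \frac{4}{9} + \frac{1}{9} \cdot 3 = \frac{4}{9} + \frac{1}{3} = \frac{7}{9} \approx 0.77778$)
$q = - \frac{10}{3}$ ($q = - \frac{2}{3} + \frac{2 \left(-4\right) 1}{3} = - \frac{2}{3} + \frac{\left(-8\right) 1}{3} = - \frac{2}{3} + \frac{1}{3} \left(-8\right) = - \frac{2}{3} - \frac{8}{3} = - \frac{10}{3} \approx -3.3333$)
$Y{\left(v \right)} = - \frac{10}{3} + \frac{7 v}{9}$ ($Y{\left(v \right)} = \frac{7 v}{9} - \frac{10}{3} = - \frac{10}{3} + \frac{7 v}{9}$)
$Y{\left(2 \left(-1\right) \left(-5\right) \right)} \left(93 - -392\right) = \left(- \frac{10}{3} + \frac{7 \cdot 2 \left(-1\right) \left(-5\right)}{9}\right) \left(93 - -392\right) = \left(- \frac{10}{3} + \frac{7 \left(\left(-2\right) \left(-5\right)\right)}{9}\right) \left(93 + 392\right) = \left(- \frac{10}{3} + \frac{7}{9} \cdot 10\right) 485 = \left(- \frac{10}{3} + \frac{70}{9}\right) 485 = \frac{40}{9} \cdot 485 = \frac{19400}{9}$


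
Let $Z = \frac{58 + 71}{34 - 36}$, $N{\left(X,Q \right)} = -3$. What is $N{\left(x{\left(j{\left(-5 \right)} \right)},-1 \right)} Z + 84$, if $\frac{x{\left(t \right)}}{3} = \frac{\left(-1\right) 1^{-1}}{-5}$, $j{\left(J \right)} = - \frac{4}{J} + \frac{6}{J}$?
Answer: $\frac{555}{2} \approx 277.5$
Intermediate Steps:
$j{\left(J \right)} = \frac{2}{J}$
$x{\left(t \right)} = \frac{3}{5}$ ($x{\left(t \right)} = 3 \frac{\left(-1\right) 1^{-1}}{-5} = 3 \left(-1\right) 1 \left(- \frac{1}{5}\right) = 3 \left(\left(-1\right) \left(- \frac{1}{5}\right)\right) = 3 \cdot \frac{1}{5} = \frac{3}{5}$)
$Z = - \frac{129}{2}$ ($Z = \frac{129}{-2} = 129 \left(- \frac{1}{2}\right) = - \frac{129}{2} \approx -64.5$)
$N{\left(x{\left(j{\left(-5 \right)} \right)},-1 \right)} Z + 84 = \left(-3\right) \left(- \frac{129}{2}\right) + 84 = \frac{387}{2} + 84 = \frac{555}{2}$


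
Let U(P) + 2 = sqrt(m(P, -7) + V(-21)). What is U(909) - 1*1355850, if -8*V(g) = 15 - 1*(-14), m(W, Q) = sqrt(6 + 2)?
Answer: -1355852 + I*sqrt(58 - 32*sqrt(2))/4 ≈ -1.3559e+6 + 0.89251*I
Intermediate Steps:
m(W, Q) = 2*sqrt(2) (m(W, Q) = sqrt(8) = 2*sqrt(2))
V(g) = -29/8 (V(g) = -(15 - 1*(-14))/8 = -(15 + 14)/8 = -1/8*29 = -29/8)
U(P) = -2 + sqrt(-29/8 + 2*sqrt(2)) (U(P) = -2 + sqrt(2*sqrt(2) - 29/8) = -2 + sqrt(-29/8 + 2*sqrt(2)))
U(909) - 1*1355850 = (-2 + I*sqrt(58 - 32*sqrt(2))/4) - 1*1355850 = (-2 + I*sqrt(58 - 32*sqrt(2))/4) - 1355850 = -1355852 + I*sqrt(58 - 32*sqrt(2))/4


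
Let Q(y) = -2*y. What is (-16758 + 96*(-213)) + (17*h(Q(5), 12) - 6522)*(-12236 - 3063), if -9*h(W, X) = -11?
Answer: 894824935/9 ≈ 9.9425e+7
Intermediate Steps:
h(W, X) = 11/9 (h(W, X) = -⅑*(-11) = 11/9)
(-16758 + 96*(-213)) + (17*h(Q(5), 12) - 6522)*(-12236 - 3063) = (-16758 + 96*(-213)) + (17*(11/9) - 6522)*(-12236 - 3063) = (-16758 - 20448) + (187/9 - 6522)*(-15299) = -37206 - 58511/9*(-15299) = -37206 + 895159789/9 = 894824935/9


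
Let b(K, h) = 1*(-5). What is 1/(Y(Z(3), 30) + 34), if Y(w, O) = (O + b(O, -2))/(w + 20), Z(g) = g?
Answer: 23/807 ≈ 0.028501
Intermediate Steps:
b(K, h) = -5
Y(w, O) = (-5 + O)/(20 + w) (Y(w, O) = (O - 5)/(w + 20) = (-5 + O)/(20 + w))
1/(Y(Z(3), 30) + 34) = 1/((-5 + 30)/(20 + 3) + 34) = 1/(25/23 + 34) = 1/(807/23) = 23/807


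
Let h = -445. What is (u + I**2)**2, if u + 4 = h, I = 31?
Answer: 262144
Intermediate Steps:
u = -449 (u = -4 - 445 = -449)
(u + I**2)**2 = (-449 + 31**2)**2 = (-449 + 961)**2 = 512**2 = 262144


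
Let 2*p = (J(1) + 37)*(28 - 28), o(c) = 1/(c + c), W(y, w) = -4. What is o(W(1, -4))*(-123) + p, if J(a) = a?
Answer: 123/8 ≈ 15.375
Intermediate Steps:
o(c) = 1/(2*c)
p = 0 (p = ((1 + 37)*(28 - 28))/2 = (38*0)/2 = (½)*0 = 0)
o(W(1, -4))*(-123) + p = ((½)/(-4))*(-123) + 0 = ((½)*(-¼))*(-123) + 0 = -⅛*(-123) + 0 = 123/8 + 0 = 123/8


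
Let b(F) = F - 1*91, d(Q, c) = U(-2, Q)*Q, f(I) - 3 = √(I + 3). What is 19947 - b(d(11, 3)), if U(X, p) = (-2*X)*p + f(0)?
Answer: 19521 - 11*√3 ≈ 19502.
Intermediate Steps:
f(I) = 3 + √(3 + I) (f(I) = 3 + √(I + 3) = 3 + √(3 + I))
U(X, p) = 3 + √3 - 2*X*p (U(X, p) = (-2*X)*p + (3 + √(3 + 0)) = -2*X*p + (3 + √3) = 3 + √3 - 2*X*p)
d(Q, c) = Q*(3 + √3 + 4*Q) (d(Q, c) = (3 + √3 - 2*(-2)*Q)*Q = (3 + √3 + 4*Q)*Q = Q*(3 + √3 + 4*Q))
b(F) = -91 + F (b(F) = F - 91 = -91 + F)
19947 - b(d(11, 3)) = 19947 - (-91 + 11*(3 + √3 + 4*11)) = 19947 - (-91 + 11*(3 + √3 + 44)) = 19947 - (-91 + 11*(47 + √3)) = 19947 - (-91 + (517 + 11*√3)) = 19947 - (426 + 11*√3) = 19947 + (-426 - 11*√3) = 19521 - 11*√3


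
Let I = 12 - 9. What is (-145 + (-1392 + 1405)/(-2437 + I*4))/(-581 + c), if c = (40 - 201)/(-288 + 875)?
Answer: 14743679/59102100 ≈ 0.24946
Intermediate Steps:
c = -161/587 ≈ -0.27428
I = 3
(-145 + (-1392 + 1405)/(-2437 + I*4))/(-581 + c) = (-145 + (-1392 + 1405)/(-2437 + 3*4))/(-581 - 161/587) = (-145 + 13/(-2437 + 12))/(-341208/587) = (-145 + 13/(-2425))*(-587/341208) = (-145 + 13*(-1/2425))*(-587/341208) = (-145 - 13/2425)*(-587/341208) = -351638/2425*(-587/341208) = 14743679/59102100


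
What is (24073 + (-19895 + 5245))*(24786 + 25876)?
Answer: 477388026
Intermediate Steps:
(24073 + (-19895 + 5245))*(24786 + 25876) = (24073 - 14650)*50662 = 9423*50662 = 477388026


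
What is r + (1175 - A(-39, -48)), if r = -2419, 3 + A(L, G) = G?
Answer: -1193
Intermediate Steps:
A(L, G) = -3 + G
r + (1175 - A(-39, -48)) = -2419 + (1175 - (-3 - 48)) = -2419 + (1175 - 1*(-51)) = -2419 + (1175 + 51) = -2419 + 1226 = -1193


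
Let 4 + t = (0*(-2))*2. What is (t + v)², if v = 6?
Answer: 4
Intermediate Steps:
t = -4 (t = -4 + (0*(-2))*2 = -4 + 0*2 = -4 + 0 = -4)
(t + v)² = (-4 + 6)² = 2² = 4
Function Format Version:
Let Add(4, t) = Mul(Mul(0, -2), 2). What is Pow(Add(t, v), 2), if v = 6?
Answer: 4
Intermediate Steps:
t = -4 (t = Add(-4, Mul(Mul(0, -2), 2)) = Add(-4, Mul(0, 2)) = Add(-4, 0) = -4)
Pow(Add(t, v), 2) = Pow(Add(-4, 6), 2) = Pow(2, 2) = 4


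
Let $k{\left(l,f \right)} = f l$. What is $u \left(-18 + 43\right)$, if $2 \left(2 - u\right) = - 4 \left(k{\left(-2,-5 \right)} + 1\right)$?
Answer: $600$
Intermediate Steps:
$u = 24$ ($u = 2 - \frac{\left(-4\right) \left(\left(-5\right) \left(-2\right) + 1\right)}{2} = 2 - \frac{\left(-4\right) \left(10 + 1\right)}{2} = 2 - \frac{\left(-4\right) 11}{2} = 2 - -22 = 2 + 22 = 24$)
$u \left(-18 + 43\right) = 24 \left(-18 + 43\right) = 24 \cdot 25 = 600$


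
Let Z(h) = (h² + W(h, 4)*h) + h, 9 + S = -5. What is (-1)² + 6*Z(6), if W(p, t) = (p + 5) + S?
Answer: 145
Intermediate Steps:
S = -14 (S = -9 - 5 = -14)
W(p, t) = -9 + p (W(p, t) = (p + 5) - 14 = (5 + p) - 14 = -9 + p)
Z(h) = h + h² + h*(-9 + h) (Z(h) = (h² + (-9 + h)*h) + h = (h² + h*(-9 + h)) + h = h + h² + h*(-9 + h))
(-1)² + 6*Z(6) = (-1)² + 6*(2*6*(-4 + 6)) = 1 + 6*(2*6*2) = 1 + 6*24 = 1 + 144 = 145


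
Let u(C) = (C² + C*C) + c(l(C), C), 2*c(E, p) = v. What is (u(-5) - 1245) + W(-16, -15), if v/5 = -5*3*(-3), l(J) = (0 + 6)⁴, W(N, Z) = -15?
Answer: -2195/2 ≈ -1097.5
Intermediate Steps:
l(J) = 1296 (l(J) = 6⁴ = 1296)
v = 225 (v = 5*(-5*3*(-3)) = 5*(-15*(-3)) = 5*45 = 225)
c(E, p) = 225/2 (c(E, p) = (½)*225 = 225/2)
u(C) = 225/2 + 2*C² (u(C) = (C² + C*C) + 225/2 = (C² + C²) + 225/2 = 2*C² + 225/2 = 225/2 + 2*C²)
(u(-5) - 1245) + W(-16, -15) = ((225/2 + 2*(-5)²) - 1245) - 15 = ((225/2 + 2*25) - 1245) - 15 = ((225/2 + 50) - 1245) - 15 = (325/2 - 1245) - 15 = -2165/2 - 15 = -2195/2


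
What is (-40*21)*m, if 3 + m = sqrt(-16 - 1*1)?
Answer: 2520 - 840*I*sqrt(17) ≈ 2520.0 - 3463.4*I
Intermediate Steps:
m = -3 + I*sqrt(17) (m = -3 + sqrt(-16 - 1*1) = -3 + sqrt(-16 - 1) = -3 + sqrt(-17) = -3 + I*sqrt(17) ≈ -3.0 + 4.1231*I)
(-40*21)*m = (-40*21)*(-3 + I*sqrt(17)) = -840*(-3 + I*sqrt(17)) = 2520 - 840*I*sqrt(17)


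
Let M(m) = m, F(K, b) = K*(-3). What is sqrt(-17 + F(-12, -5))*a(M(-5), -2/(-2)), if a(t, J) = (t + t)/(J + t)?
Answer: 5*sqrt(19)/2 ≈ 10.897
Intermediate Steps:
F(K, b) = -3*K
a(t, J) = 2*t/(J + t) (a(t, J) = (2*t)/(J + t) = 2*t/(J + t))
sqrt(-17 + F(-12, -5))*a(M(-5), -2/(-2)) = sqrt(-17 - 3*(-12))*(2*(-5)/(-2/(-2) - 5)) = sqrt(-17 + 36)*(2*(-5)/(-2*(-1/2) - 5)) = sqrt(19)*(2*(-5)/(1 - 5)) = sqrt(19)*(2*(-5)/(-4)) = sqrt(19)*(2*(-5)*(-1/4)) = sqrt(19)*(5/2) = 5*sqrt(19)/2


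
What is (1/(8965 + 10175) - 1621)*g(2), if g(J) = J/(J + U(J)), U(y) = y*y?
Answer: -31025939/57420 ≈ -540.33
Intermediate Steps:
U(y) = y²
g(J) = J/(J + J²)
(1/(8965 + 10175) - 1621)*g(2) = (1/(8965 + 10175) - 1621)/(1 + 2) = (1/19140 - 1621)/3 = (1/19140 - 1621)*(⅓) = -31025939/19140*⅓ = -31025939/57420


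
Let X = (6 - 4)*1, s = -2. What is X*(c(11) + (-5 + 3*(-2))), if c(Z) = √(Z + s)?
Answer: -16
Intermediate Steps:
X = 2 (X = 2*1 = 2)
c(Z) = √(-2 + Z) (c(Z) = √(Z - 2) = √(-2 + Z))
X*(c(11) + (-5 + 3*(-2))) = 2*(√(-2 + 11) + (-5 + 3*(-2))) = 2*(√9 + (-5 - 6)) = 2*(3 - 11) = 2*(-8) = -16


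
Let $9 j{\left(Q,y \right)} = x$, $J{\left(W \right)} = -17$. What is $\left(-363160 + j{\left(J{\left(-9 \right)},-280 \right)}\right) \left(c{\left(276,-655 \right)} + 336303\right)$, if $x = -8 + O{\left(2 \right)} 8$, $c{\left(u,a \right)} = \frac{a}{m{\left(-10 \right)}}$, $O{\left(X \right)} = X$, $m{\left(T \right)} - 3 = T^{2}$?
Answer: $- \frac{113213758327328}{927} \approx -1.2213 \cdot 10^{11}$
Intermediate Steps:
$m{\left(T \right)} = 3 + T^{2}$
$c{\left(u,a \right)} = \frac{a}{103}$ ($c{\left(u,a \right)} = \frac{a}{3 + \left(-10\right)^{2}} = \frac{a}{3 + 100} = \frac{a}{103}$)
$x = 8$ ($x = -8 + 2 \cdot 8 = -8 + 16 = 8$)
$j{\left(Q,y \right)} = \frac{8}{9}$ ($j{\left(Q,y \right)} = \frac{1}{9} \cdot 8 = \frac{8}{9}$)
$\left(-363160 + j{\left(J{\left(-9 \right)},-280 \right)}\right) \left(c{\left(276,-655 \right)} + 336303\right) = \left(-363160 + \frac{8}{9}\right) \left(\frac{1}{103} \left(-655\right) + 336303\right) = - \frac{3268432 \left(- \frac{655}{103} + 336303\right)}{9} = \left(- \frac{3268432}{9}\right) \frac{34638554}{103} = - \frac{113213758327328}{927}$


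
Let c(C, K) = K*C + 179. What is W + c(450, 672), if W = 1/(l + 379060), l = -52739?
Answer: 98737881860/326321 ≈ 3.0258e+5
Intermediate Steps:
c(C, K) = 179 + C*K (c(C, K) = C*K + 179 = 179 + C*K)
W = 1/326321 (W = 1/(-52739 + 379060) = 1/326321 ≈ 3.0645e-6)
W + c(450, 672) = 1/326321 + (179 + 450*672) = 1/326321 + (179 + 302400) = 1/326321 + 302579 = 98737881860/326321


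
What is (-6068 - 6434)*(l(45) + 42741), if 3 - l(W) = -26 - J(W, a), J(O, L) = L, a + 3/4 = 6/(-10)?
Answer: -5346936623/10 ≈ -5.3469e+8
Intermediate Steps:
a = -27/20 (a = -¾ + 6/(-10) = -¾ + 6*(-⅒) = -¾ - ⅗ = -27/20 ≈ -1.3500)
l(W) = 553/20 (l(W) = 3 - (-26 - 1*(-27/20)) = 3 - (-26 + 27/20) = 3 - 1*(-493/20) = 3 + 493/20 = 553/20)
(-6068 - 6434)*(l(45) + 42741) = (-6068 - 6434)*(553/20 + 42741) = -12502*855373/20 = -5346936623/10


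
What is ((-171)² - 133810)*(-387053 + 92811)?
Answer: 30768591698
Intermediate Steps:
((-171)² - 133810)*(-387053 + 92811) = (29241 - 133810)*(-294242) = -104569*(-294242) = 30768591698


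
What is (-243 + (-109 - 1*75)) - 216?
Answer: -643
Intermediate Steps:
(-243 + (-109 - 1*75)) - 216 = (-243 + (-109 - 75)) - 216 = (-243 - 184) - 216 = -427 - 216 = -643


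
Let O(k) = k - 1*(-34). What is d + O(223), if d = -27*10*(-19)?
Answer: 5387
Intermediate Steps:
O(k) = 34 + k (O(k) = k + 34 = 34 + k)
d = 5130 (d = -270*(-19) = 5130)
d + O(223) = 5130 + (34 + 223) = 5130 + 257 = 5387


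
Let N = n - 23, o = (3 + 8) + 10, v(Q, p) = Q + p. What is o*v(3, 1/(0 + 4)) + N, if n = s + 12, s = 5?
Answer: 249/4 ≈ 62.250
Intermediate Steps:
n = 17 (n = 5 + 12 = 17)
o = 21 (o = 11 + 10 = 21)
N = -6 (N = 17 - 23 = -6)
o*v(3, 1/(0 + 4)) + N = 21*(3 + 1/(0 + 4)) - 6 = 21*(3 + 1/4) - 6 = 21*(13/4) - 6 = 273/4 - 6 = 249/4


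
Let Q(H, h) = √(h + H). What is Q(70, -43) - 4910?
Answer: -4910 + 3*√3 ≈ -4904.8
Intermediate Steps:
Q(H, h) = √(H + h)
Q(70, -43) - 4910 = √(70 - 43) - 4910 = √27 - 4910 = 3*√3 - 4910 = -4910 + 3*√3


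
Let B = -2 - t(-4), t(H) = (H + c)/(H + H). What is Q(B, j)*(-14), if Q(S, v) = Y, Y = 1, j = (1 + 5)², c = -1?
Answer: -14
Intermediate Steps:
t(H) = (-1 + H)/(2*H) (t(H) = (H - 1)/(H + H) = (-1 + H)/((2*H)) = (-1 + H)*(1/(2*H)) = (-1 + H)/(2*H))
j = 36 (j = 6² = 36)
B = -21/8 (B = -2 - (-1 - 4)/(2*(-4)) = -2 - (-1)*(-5)/(2*4) = -2 - 1*5/8 = -2 - 5/8 = -21/8 ≈ -2.6250)
Q(S, v) = 1
Q(B, j)*(-14) = 1*(-14) = -14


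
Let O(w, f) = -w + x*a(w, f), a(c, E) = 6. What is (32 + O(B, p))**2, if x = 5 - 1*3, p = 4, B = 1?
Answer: 1849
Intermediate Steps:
x = 2 (x = 5 - 3 = 2)
O(w, f) = 12 - w (O(w, f) = -w + 2*6 = -w + 12 = 12 - w)
(32 + O(B, p))**2 = (32 + (12 - 1*1))**2 = (32 + (12 - 1))**2 = (32 + 11)**2 = 43**2 = 1849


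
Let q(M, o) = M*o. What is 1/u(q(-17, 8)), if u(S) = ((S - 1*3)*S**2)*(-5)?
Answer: 1/12854720 ≈ 7.7792e-8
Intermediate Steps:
u(S) = -5*S**2*(-3 + S) (u(S) = ((S - 3)*S**2)*(-5) = ((-3 + S)*S**2)*(-5) = (S**2*(-3 + S))*(-5) = -5*S**2*(-3 + S))
1/u(q(-17, 8)) = 1/(5*(-17*8)**2*(3 - (-17)*8)) = 1/(5*(-136)**2*(3 - 1*(-136))) = 1/(5*18496*(3 + 136)) = 1/(5*18496*139) = 1/12854720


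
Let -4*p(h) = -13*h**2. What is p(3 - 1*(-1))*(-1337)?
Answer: -69524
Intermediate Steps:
p(h) = 13*h**2/4 (p(h) = -(-13)*h**2/4 = 13*h**2/4)
p(3 - 1*(-1))*(-1337) = (13*(3 - 1*(-1))**2/4)*(-1337) = (13*(3 + 1)**2/4)*(-1337) = ((13/4)*4**2)*(-1337) = ((13/4)*16)*(-1337) = 52*(-1337) = -69524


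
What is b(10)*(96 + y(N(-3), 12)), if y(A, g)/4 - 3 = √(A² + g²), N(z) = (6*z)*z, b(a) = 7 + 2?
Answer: 972 + 216*√85 ≈ 2963.4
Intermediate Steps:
b(a) = 9
N(z) = 6*z²
y(A, g) = 12 + 4*√(A² + g²)
b(10)*(96 + y(N(-3), 12)) = 9*(96 + (12 + 4*√((6*(-3)²)² + 12²))) = 9*(96 + (12 + 4*√((6*9)² + 144))) = 9*(96 + (12 + 4*√(54² + 144))) = 9*(96 + (12 + 4*√(2916 + 144))) = 9*(96 + (12 + 4*√3060)) = 9*(96 + (12 + 4*(6*√85))) = 9*(96 + (12 + 24*√85)) = 9*(108 + 24*√85) = 972 + 216*√85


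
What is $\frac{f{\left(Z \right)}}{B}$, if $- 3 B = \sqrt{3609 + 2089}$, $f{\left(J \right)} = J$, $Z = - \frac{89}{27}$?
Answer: $\frac{89 \sqrt{5698}}{51282} \approx 0.131$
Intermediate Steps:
$Z = - \frac{89}{27}$ ($Z = \left(-89\right) \frac{1}{27} = - \frac{89}{27} \approx -3.2963$)
$B = - \frac{\sqrt{5698}}{3}$ ($B = - \frac{\sqrt{3609 + 2089}}{3} = - \frac{\sqrt{5698}}{3} \approx -25.162$)
$\frac{f{\left(Z \right)}}{B} = - \frac{89}{27 \left(- \frac{\sqrt{5698}}{3}\right)} = - \frac{89 \left(- \frac{3 \sqrt{5698}}{5698}\right)}{27} = \frac{89 \sqrt{5698}}{51282}$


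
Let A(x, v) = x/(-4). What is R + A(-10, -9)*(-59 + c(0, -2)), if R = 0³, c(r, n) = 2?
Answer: -285/2 ≈ -142.50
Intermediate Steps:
A(x, v) = -x/4 (A(x, v) = x*(-¼) = -x/4)
R = 0
R + A(-10, -9)*(-59 + c(0, -2)) = 0 + (-¼*(-10))*(-59 + 2) = 0 + (5/2)*(-57) = 0 - 285/2 = -285/2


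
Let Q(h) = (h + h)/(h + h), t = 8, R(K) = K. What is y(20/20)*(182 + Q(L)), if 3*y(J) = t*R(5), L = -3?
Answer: 2440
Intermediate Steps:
Q(h) = 1 (Q(h) = (2*h)/((2*h)) = (2*h)*(1/(2*h)) = 1)
y(J) = 40/3 (y(J) = (8*5)/3 = (⅓)*40 = 40/3)
y(20/20)*(182 + Q(L)) = 40*(182 + 1)/3 = (40/3)*183 = 2440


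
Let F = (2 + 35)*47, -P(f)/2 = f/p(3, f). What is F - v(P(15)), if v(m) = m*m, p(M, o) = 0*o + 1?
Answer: 839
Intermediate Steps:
p(M, o) = 1 (p(M, o) = 0 + 1 = 1)
P(f) = -2*f (P(f) = -2*f/1 = -2*f)
v(m) = m²
F = 1739 (F = 37*47 = 1739)
F - v(P(15)) = 1739 - (-2*15)² = 1739 - 1*(-30)² = 1739 - 1*900 = 1739 - 900 = 839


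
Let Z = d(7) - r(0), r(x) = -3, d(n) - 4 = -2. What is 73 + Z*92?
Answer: 533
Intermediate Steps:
d(n) = 2 (d(n) = 4 - 2 = 2)
Z = 5 (Z = 2 - 1*(-3) = 2 + 3 = 5)
73 + Z*92 = 73 + 5*92 = 73 + 460 = 533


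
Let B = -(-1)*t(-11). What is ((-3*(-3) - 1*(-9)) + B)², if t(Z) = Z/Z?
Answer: 361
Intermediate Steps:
t(Z) = 1
B = 1 (B = -(-1) = -1*(-1) = 1)
((-3*(-3) - 1*(-9)) + B)² = ((-3*(-3) - 1*(-9)) + 1)² = ((9 + 9) + 1)² = (18 + 1)² = 19² = 361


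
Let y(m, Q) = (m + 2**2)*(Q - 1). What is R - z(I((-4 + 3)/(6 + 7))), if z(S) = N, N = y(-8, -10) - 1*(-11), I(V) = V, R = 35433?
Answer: 35378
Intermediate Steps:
y(m, Q) = (-1 + Q)*(4 + m) (y(m, Q) = (m + 4)*(-1 + Q) = (4 + m)*(-1 + Q) = (-1 + Q)*(4 + m))
N = 55 (N = (-4 - 1*(-8) + 4*(-10) - 10*(-8)) - 1*(-11) = (-4 + 8 - 40 + 80) + 11 = 44 + 11 = 55)
z(S) = 55
R - z(I((-4 + 3)/(6 + 7))) = 35433 - 1*55 = 35433 - 55 = 35378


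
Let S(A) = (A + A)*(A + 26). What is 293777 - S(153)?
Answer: 239003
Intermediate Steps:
S(A) = 2*A*(26 + A) (S(A) = (2*A)*(26 + A) = 2*A*(26 + A))
293777 - S(153) = 293777 - 2*153*(26 + 153) = 293777 - 2*153*179 = 293777 - 1*54774 = 293777 - 54774 = 239003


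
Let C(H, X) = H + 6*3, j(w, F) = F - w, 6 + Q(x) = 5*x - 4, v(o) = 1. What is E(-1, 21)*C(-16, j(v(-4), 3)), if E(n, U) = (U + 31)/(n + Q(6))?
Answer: 104/19 ≈ 5.4737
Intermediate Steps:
Q(x) = -10 + 5*x (Q(x) = -6 + (5*x - 4) = -6 + (-4 + 5*x) = -10 + 5*x)
E(n, U) = (31 + U)/(20 + n) (E(n, U) = (U + 31)/(n + (-10 + 5*6)) = (31 + U)/(n + (-10 + 30)) = (31 + U)/(n + 20) = (31 + U)/(20 + n))
C(H, X) = 18 + H (C(H, X) = H + 18 = 18 + H)
E(-1, 21)*C(-16, j(v(-4), 3)) = ((31 + 21)/(20 - 1))*(18 - 16) = (52/19)*2 = 104/19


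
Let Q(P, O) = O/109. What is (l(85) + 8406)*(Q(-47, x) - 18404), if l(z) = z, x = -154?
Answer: -17034559290/109 ≈ -1.5628e+8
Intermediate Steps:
Q(P, O) = O/109 (Q(P, O) = O*(1/109) = O/109)
(l(85) + 8406)*(Q(-47, x) - 18404) = (85 + 8406)*((1/109)*(-154) - 18404) = 8491*(-154/109 - 18404) = 8491*(-2006190/109) = -17034559290/109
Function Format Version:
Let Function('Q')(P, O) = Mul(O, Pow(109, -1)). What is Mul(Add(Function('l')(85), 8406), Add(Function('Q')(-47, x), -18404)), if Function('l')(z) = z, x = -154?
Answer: Rational(-17034559290, 109) ≈ -1.5628e+8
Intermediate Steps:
Function('Q')(P, O) = Mul(Rational(1, 109), O) (Function('Q')(P, O) = Mul(O, Rational(1, 109)) = Mul(Rational(1, 109), O))
Mul(Add(Function('l')(85), 8406), Add(Function('Q')(-47, x), -18404)) = Mul(Add(85, 8406), Add(Mul(Rational(1, 109), -154), -18404)) = Mul(8491, Add(Rational(-154, 109), -18404)) = Mul(8491, Rational(-2006190, 109)) = Rational(-17034559290, 109)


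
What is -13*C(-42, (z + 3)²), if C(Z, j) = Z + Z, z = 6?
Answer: 1092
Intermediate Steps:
C(Z, j) = 2*Z
-13*C(-42, (z + 3)²) = -26*(-42) = -13*(-84) = 1092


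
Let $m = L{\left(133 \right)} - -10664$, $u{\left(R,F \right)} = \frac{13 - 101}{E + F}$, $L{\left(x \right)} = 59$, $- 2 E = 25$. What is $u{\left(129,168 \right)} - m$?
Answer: $- \frac{3335029}{311} \approx -10724.0$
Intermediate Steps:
$E = - \frac{25}{2}$ ($E = \left(- \frac{1}{2}\right) 25 = - \frac{25}{2} \approx -12.5$)
$u{\left(R,F \right)} = - \frac{88}{- \frac{25}{2} + F}$ ($u{\left(R,F \right)} = \frac{13 - 101}{- \frac{25}{2} + F} = - \frac{88}{- \frac{25}{2} + F}$)
$m = 10723$ ($m = 59 - -10664 = 59 + 10664 = 10723$)
$u{\left(129,168 \right)} - m = - \frac{176}{-25 + 2 \cdot 168} - 10723 = - \frac{176}{-25 + 336} - 10723 = - \frac{176}{311} - 10723 = - \frac{3335029}{311}$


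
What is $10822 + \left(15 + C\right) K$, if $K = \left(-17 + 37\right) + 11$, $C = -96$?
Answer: $8311$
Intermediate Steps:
$K = 31$ ($K = 20 + 11 = 31$)
$10822 + \left(15 + C\right) K = 10822 + \left(15 - 96\right) 31 = 10822 - 2511 = 8311$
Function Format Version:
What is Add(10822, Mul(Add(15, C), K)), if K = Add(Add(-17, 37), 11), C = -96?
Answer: 8311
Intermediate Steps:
K = 31 (K = Add(20, 11) = 31)
Add(10822, Mul(Add(15, C), K)) = Add(10822, Mul(Add(15, -96), 31)) = Add(10822, Mul(-81, 31)) = Add(10822, -2511) = 8311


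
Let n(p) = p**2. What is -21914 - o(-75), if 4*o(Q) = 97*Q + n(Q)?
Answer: -43003/2 ≈ -21502.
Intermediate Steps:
o(Q) = Q**2/4 + 97*Q/4 (o(Q) = (97*Q + Q**2)/4 = (Q**2 + 97*Q)/4 = Q**2/4 + 97*Q/4)
-21914 - o(-75) = -21914 - (-75)*(97 - 75)/4 = -21914 - (-75)*22/4 = -21914 - 1*(-825/2) = -21914 + 825/2 = -43003/2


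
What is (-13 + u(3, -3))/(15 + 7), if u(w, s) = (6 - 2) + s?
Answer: -6/11 ≈ -0.54545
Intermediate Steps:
u(w, s) = 4 + s
(-13 + u(3, -3))/(15 + 7) = (-13 + (4 - 3))/(15 + 7) = (-13 + 1)/22 = -12*1/22 = -6/11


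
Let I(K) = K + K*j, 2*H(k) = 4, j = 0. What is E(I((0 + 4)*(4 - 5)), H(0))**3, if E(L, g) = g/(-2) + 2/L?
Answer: -27/8 ≈ -3.3750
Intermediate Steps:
H(k) = 2 (H(k) = (1/2)*4 = 2)
I(K) = K (I(K) = K + K*0 = K + 0 = K)
E(L, g) = 2/L - g/2 (E(L, g) = g*(-1/2) + 2/L = -g/2 + 2/L = 2/L - g/2)
E(I((0 + 4)*(4 - 5)), H(0))**3 = (2/(((0 + 4)*(4 - 5))) - 1/2*2)**3 = (2/((4*(-1))) - 1)**3 = (2/(-4) - 1)**3 = (2*(-1/4) - 1)**3 = (-1/2 - 1)**3 = (-3/2)**3 = -27/8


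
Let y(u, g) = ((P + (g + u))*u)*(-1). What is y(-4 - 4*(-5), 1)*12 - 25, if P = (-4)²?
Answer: -6361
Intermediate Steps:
P = 16
y(u, g) = -u*(16 + g + u) (y(u, g) = ((16 + (g + u))*u)*(-1) = ((16 + g + u)*u)*(-1) = (u*(16 + g + u))*(-1) = -u*(16 + g + u))
y(-4 - 4*(-5), 1)*12 - 25 = -(-4 - 4*(-5))*(16 + 1 + (-4 - 4*(-5)))*12 - 25 = -(-4 + 20)*(16 + 1 + (-4 + 20))*12 - 25 = -1*16*(16 + 1 + 16)*12 - 25 = -1*16*33*12 - 25 = -528*12 - 25 = -6336 - 25 = -6361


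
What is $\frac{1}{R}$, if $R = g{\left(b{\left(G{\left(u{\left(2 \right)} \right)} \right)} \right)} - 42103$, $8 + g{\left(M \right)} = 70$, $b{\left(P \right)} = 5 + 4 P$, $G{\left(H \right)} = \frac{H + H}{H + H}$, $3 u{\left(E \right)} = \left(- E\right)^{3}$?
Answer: $- \frac{1}{42041} \approx -2.3786 \cdot 10^{-5}$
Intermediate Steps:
$u{\left(E \right)} = - \frac{E^{3}}{3}$ ($u{\left(E \right)} = \frac{\left(- E\right)^{3}}{3} = \frac{\left(-1\right) E^{3}}{3} = - \frac{E^{3}}{3}$)
$G{\left(H \right)} = 1$ ($G{\left(H \right)} = \frac{2 H}{2 H} = 2 H \frac{1}{2 H} = 1$)
$g{\left(M \right)} = 62$ ($g{\left(M \right)} = -8 + 70 = 62$)
$R = -42041$ ($R = 62 - 42103 = -42041$)
$\frac{1}{R} = \frac{1}{-42041} = - \frac{1}{42041}$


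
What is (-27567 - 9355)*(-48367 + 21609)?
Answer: 987958876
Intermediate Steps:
(-27567 - 9355)*(-48367 + 21609) = -36922*(-26758) = 987958876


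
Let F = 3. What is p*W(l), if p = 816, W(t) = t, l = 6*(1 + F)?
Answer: 19584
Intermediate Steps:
l = 24 (l = 6*(1 + 3) = 6*4 = 24)
p*W(l) = 816*24 = 19584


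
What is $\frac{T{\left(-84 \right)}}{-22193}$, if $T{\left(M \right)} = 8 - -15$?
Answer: $- \frac{23}{22193} \approx -0.0010364$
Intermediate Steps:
$T{\left(M \right)} = 23$ ($T{\left(M \right)} = 8 + 15 = 23$)
$\frac{T{\left(-84 \right)}}{-22193} = \frac{23}{-22193} = 23 \left(- \frac{1}{22193}\right) = - \frac{23}{22193}$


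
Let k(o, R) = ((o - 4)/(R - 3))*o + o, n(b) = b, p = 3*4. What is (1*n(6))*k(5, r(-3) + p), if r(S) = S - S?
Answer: 100/3 ≈ 33.333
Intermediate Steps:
r(S) = 0
p = 12
k(o, R) = o + o*(-4 + o)/(-3 + R) (k(o, R) = ((-4 + o)/(-3 + R))*o + o = o*(-4 + o)/(-3 + R) + o = o + o*(-4 + o)/(-3 + R))
(1*n(6))*k(5, r(-3) + p) = (1*6)*(5*(-7 + (0 + 12) + 5)/(-3 + (0 + 12))) = 6*(5*(-7 + 12 + 5)/(-3 + 12)) = 6*(5*10/9) = 6*(5*(⅑)*10) = 6*(50/9) = 100/3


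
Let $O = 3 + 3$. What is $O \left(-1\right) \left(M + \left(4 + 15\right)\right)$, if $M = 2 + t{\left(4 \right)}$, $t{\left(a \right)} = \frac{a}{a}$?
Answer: $-132$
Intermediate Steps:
$t{\left(a \right)} = 1$
$M = 3$ ($M = 2 + 1 = 3$)
$O = 6$
$O \left(-1\right) \left(M + \left(4 + 15\right)\right) = 6 \left(-1\right) \left(3 + \left(4 + 15\right)\right) = - 6 \left(3 + 19\right) = \left(-6\right) 22 = -132$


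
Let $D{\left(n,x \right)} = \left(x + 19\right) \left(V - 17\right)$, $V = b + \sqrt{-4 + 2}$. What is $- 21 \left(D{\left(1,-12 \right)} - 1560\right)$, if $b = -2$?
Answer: $35553 - 147 i \sqrt{2} \approx 35553.0 - 207.89 i$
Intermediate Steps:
$V = -2 + i \sqrt{2}$ ($V = -2 + \sqrt{-4 + 2} = -2 + \sqrt{-2} = -2 + i \sqrt{2} \approx -2.0 + 1.4142 i$)
$D{\left(n,x \right)} = \left(-19 + i \sqrt{2}\right) \left(19 + x\right)$ ($D{\left(n,x \right)} = \left(x + 19\right) \left(\left(-2 + i \sqrt{2}\right) - 17\right) = \left(19 + x\right) \left(-19 + i \sqrt{2}\right) = \left(-19 + i \sqrt{2}\right) \left(19 + x\right)$)
$- 21 \left(D{\left(1,-12 \right)} - 1560\right) = - 21 \left(\left(-361 - -228 + 19 i \sqrt{2} + i \left(-12\right) \sqrt{2}\right) - 1560\right) = - 21 \left(\left(-361 + 228 + 19 i \sqrt{2} - 12 i \sqrt{2}\right) - 1560\right) = - 21 \left(\left(-133 + 7 i \sqrt{2}\right) - 1560\right) = - 21 \left(-1693 + 7 i \sqrt{2}\right) = 35553 - 147 i \sqrt{2}$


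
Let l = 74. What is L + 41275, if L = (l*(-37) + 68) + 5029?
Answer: 43634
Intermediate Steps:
L = 2359 (L = (74*(-37) + 68) + 5029 = (-2738 + 68) + 5029 = -2670 + 5029 = 2359)
L + 41275 = 2359 + 41275 = 43634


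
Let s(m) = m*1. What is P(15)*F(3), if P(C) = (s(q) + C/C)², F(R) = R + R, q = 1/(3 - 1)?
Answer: 27/2 ≈ 13.500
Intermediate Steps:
q = ½ (q = 1/2 = ½ ≈ 0.50000)
F(R) = 2*R
s(m) = m
P(C) = 9/4 (P(C) = (½ + C/C)² = (½ + 1)² = (3/2)² = 9/4)
P(15)*F(3) = 9*(2*3)/4 = (9/4)*6 = 27/2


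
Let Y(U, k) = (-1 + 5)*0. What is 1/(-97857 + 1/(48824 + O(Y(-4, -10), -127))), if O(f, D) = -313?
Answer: -48511/4747140926 ≈ -1.0219e-5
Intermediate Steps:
Y(U, k) = 0 (Y(U, k) = 4*0 = 0)
1/(-97857 + 1/(48824 + O(Y(-4, -10), -127))) = 1/(-97857 + 1/(48824 - 313)) = 1/(-97857 + 1/48511) = 1/(-4747140926/48511) = -48511/4747140926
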